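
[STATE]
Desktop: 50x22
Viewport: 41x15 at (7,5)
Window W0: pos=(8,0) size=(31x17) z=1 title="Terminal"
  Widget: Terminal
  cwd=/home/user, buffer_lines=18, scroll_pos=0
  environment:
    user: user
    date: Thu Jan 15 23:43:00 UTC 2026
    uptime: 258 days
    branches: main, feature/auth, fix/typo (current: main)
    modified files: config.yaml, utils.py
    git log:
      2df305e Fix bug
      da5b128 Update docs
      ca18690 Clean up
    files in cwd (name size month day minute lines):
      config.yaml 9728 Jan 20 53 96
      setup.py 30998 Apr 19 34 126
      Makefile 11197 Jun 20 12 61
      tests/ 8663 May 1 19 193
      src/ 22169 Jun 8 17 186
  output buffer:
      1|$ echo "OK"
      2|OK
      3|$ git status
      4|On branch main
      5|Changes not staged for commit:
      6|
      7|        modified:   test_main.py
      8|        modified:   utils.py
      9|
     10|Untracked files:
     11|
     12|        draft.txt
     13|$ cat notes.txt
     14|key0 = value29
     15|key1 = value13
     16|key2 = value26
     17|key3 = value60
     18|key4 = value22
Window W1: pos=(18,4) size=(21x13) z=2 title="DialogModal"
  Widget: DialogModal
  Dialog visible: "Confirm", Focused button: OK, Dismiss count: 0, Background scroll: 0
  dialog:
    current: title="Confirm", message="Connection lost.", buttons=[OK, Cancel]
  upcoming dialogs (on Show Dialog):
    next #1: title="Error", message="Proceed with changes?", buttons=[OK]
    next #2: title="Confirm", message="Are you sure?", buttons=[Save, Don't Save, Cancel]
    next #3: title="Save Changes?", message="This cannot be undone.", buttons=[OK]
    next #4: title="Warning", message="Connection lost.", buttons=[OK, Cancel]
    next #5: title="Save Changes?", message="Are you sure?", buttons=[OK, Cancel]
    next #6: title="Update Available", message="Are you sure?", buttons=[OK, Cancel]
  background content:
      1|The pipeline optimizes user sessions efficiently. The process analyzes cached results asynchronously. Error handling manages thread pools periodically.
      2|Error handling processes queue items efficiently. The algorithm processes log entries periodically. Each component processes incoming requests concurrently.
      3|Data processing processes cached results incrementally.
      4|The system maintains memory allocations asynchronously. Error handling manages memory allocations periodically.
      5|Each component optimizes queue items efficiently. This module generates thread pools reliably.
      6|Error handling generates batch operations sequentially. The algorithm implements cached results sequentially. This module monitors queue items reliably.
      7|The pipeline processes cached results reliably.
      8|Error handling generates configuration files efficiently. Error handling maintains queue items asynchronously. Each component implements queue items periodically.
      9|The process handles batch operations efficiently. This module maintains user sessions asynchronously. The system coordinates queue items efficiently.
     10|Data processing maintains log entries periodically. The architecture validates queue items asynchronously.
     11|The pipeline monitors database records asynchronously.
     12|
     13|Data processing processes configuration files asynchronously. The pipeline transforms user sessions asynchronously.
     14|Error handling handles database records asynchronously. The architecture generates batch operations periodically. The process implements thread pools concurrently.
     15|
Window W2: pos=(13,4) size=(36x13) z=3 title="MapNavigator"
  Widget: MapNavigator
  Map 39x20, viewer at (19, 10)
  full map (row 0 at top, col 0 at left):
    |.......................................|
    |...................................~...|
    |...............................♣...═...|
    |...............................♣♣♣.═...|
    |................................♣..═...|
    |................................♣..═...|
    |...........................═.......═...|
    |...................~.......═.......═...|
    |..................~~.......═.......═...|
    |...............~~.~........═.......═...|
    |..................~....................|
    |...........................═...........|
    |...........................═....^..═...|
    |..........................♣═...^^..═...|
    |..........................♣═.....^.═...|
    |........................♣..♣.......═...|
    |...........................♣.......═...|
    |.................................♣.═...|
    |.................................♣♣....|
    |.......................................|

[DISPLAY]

 ┃$ gi┃ MapNavigator                     
 ┃On b┠──────────────────────────────────
 ┃Chan┃.........................═.......═
 ┃    ┃.................~.......═.......═
 ┃    ┃................~~.......═.......═
 ┃    ┃.............~~.~........═.......═
 ┃    ┃................~@................
 ┃Untr┃.........................═........
 ┃    ┃.........................═....^..═
 ┃    ┃........................♣═...^^..═
 ┃$ ca┃........................♣═.....^.═
 ┗━━━━┗━━━━━━━━━━━━━━━━━━━━━━━━━━━━━━━━━━
                                         
                                         
                                         


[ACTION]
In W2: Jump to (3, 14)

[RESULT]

 ┃$ gi┃ MapNavigator                     
 ┃On b┠──────────────────────────────────
 ┃Chan┃              ..................~.
 ┃    ┃              ....................
 ┃    ┃              ....................
 ┃    ┃              ....................
 ┃    ┃              ...@................
 ┃Untr┃              ....................
 ┃    ┃              ....................
 ┃    ┃              ....................
 ┃$ ca┃              ....................
 ┗━━━━┗━━━━━━━━━━━━━━━━━━━━━━━━━━━━━━━━━━
                                         
                                         
                                         


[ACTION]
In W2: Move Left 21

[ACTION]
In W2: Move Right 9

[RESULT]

 ┃$ gi┃ MapNavigator                     
 ┃On b┠──────────────────────────────────
 ┃Chan┃        ..................~.......
 ┃    ┃        ..........................
 ┃    ┃        ..........................
 ┃    ┃        ..........................
 ┃    ┃        .........@................
 ┃Untr┃        ........................♣.
 ┃    ┃        ..........................
 ┃    ┃        ..........................
 ┃$ ca┃        ..........................
 ┗━━━━┗━━━━━━━━━━━━━━━━━━━━━━━━━━━━━━━━━━
                                         
                                         
                                         


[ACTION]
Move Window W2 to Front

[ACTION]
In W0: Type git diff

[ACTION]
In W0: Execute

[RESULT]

 ┃key2┃ MapNavigator                     
 ┃key3┠──────────────────────────────────
 ┃key4┃        ..................~.......
 ┃$ gi┃        ..........................
 ┃diff┃        ..........................
 ┃--- ┃        ..........................
 ┃+++ ┃        .........@................
 ┃@@ -┃        ........................♣.
 ┃+# u┃        ..........................
 ┃ imp┃        ..........................
 ┃$ █ ┃        ..........................
 ┗━━━━┗━━━━━━━━━━━━━━━━━━━━━━━━━━━━━━━━━━
                                         
                                         
                                         


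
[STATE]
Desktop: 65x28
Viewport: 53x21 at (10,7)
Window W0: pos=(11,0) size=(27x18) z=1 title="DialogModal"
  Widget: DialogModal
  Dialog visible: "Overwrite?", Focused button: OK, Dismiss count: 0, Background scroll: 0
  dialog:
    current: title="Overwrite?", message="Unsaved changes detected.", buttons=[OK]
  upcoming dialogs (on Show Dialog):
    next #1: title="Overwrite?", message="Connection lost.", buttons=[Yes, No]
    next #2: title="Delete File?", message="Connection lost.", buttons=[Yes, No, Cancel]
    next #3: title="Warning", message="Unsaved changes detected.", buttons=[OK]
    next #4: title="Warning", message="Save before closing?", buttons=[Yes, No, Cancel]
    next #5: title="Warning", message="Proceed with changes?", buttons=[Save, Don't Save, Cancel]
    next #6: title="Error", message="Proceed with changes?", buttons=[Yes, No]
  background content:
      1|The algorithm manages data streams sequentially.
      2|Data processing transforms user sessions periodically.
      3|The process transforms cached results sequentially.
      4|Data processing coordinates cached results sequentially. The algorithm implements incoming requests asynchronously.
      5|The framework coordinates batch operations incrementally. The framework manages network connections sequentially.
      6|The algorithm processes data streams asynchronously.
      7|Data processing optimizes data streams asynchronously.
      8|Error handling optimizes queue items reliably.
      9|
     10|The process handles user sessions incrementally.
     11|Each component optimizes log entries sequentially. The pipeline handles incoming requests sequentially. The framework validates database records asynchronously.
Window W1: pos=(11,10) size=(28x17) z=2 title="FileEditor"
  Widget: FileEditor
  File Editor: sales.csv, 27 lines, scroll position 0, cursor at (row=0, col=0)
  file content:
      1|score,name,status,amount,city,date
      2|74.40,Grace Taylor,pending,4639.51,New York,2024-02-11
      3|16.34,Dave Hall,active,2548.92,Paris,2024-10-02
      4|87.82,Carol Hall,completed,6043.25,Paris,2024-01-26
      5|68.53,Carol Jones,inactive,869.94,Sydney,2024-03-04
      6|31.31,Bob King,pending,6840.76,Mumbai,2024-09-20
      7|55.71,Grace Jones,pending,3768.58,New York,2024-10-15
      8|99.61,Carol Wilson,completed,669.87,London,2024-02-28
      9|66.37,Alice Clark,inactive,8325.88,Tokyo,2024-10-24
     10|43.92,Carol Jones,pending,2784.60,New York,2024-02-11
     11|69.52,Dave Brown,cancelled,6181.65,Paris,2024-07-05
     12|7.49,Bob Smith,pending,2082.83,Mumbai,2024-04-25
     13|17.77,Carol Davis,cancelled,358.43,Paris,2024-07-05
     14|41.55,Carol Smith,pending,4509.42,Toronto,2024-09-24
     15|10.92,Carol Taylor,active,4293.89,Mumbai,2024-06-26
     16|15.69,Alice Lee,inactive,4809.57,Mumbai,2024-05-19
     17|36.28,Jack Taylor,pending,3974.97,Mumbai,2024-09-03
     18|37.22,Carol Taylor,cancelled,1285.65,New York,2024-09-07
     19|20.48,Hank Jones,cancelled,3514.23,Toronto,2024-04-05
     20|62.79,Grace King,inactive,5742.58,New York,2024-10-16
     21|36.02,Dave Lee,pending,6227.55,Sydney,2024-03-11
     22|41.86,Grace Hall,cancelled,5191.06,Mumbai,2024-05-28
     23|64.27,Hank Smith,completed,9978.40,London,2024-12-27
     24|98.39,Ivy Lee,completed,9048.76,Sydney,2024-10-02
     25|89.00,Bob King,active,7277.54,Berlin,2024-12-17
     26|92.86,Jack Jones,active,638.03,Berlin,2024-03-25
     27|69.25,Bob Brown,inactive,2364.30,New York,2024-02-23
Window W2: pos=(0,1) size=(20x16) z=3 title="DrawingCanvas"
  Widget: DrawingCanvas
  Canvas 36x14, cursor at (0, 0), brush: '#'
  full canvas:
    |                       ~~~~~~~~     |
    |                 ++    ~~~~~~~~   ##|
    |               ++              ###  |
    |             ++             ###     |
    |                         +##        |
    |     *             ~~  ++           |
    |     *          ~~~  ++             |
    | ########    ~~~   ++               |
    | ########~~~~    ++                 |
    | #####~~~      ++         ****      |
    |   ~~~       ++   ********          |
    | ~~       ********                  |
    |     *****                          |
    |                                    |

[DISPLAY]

    ++   ┃──────────────┐es┃                         
         ┃Overwrite?    │ d┃                         
         ┃ed changes det│es┃                         
       ~~┃━━━━━━━━━━━━━━━━━━┓                        
    ~~~  ┃tor               ┃                        
~~~~    +┃──────────────────┨                        
      ++ ┃me,status,amount,▲┃                        
    ++   ┃ace Taylor,pendin█┃                        
 ********┃ve Hall,active,25░┃                        
━━━━━━━━━┛rol Hall,complete░┃                        
 ┃68.53,Carol Jones,inactiv░┃                        
 ┃31.31,Bob King,pending,68░┃                        
 ┃55.71,Grace Jones,pending░┃                        
 ┃99.61,Carol Wilson,comple░┃                        
 ┃66.37,Alice Clark,inactiv░┃                        
 ┃43.92,Carol Jones,pending░┃                        
 ┃69.52,Dave Brown,cancelle░┃                        
 ┃7.49,Bob Smith,pending,20░┃                        
 ┃17.77,Carol Davis,cancell▼┃                        
 ┗━━━━━━━━━━━━━━━━━━━━━━━━━━┛                        
                                                     


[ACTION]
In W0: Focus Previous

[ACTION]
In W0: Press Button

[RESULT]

    ++   ┃ework coordinates┃                         
         ┃rithm processes d┃                         
         ┃cessing optimizes┃                         
       ~~┃━━━━━━━━━━━━━━━━━━┓                        
    ~~~  ┃tor               ┃                        
~~~~    +┃──────────────────┨                        
      ++ ┃me,status,amount,▲┃                        
    ++   ┃ace Taylor,pendin█┃                        
 ********┃ve Hall,active,25░┃                        
━━━━━━━━━┛rol Hall,complete░┃                        
 ┃68.53,Carol Jones,inactiv░┃                        
 ┃31.31,Bob King,pending,68░┃                        
 ┃55.71,Grace Jones,pending░┃                        
 ┃99.61,Carol Wilson,comple░┃                        
 ┃66.37,Alice Clark,inactiv░┃                        
 ┃43.92,Carol Jones,pending░┃                        
 ┃69.52,Dave Brown,cancelle░┃                        
 ┃7.49,Bob Smith,pending,20░┃                        
 ┃17.77,Carol Davis,cancell▼┃                        
 ┗━━━━━━━━━━━━━━━━━━━━━━━━━━┛                        
                                                     


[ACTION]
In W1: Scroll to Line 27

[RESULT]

    ++   ┃ework coordinates┃                         
         ┃rithm processes d┃                         
         ┃cessing optimizes┃                         
       ~~┃━━━━━━━━━━━━━━━━━━┓                        
    ~~~  ┃tor               ┃                        
~~~~    +┃──────────────────┨                        
      ++ ┃rol Taylor,active▲┃                        
    ++   ┃ice Lee,inactive,░┃                        
 ********┃ck Taylor,pending░┃                        
━━━━━━━━━┛rol Taylor,cancel░┃                        
 ┃20.48,Hank Jones,cancelle░┃                        
 ┃62.79,Grace King,inactive░┃                        
 ┃36.02,Dave Lee,pending,62░┃                        
 ┃41.86,Grace Hall,cancelle░┃                        
 ┃64.27,Hank Smith,complete░┃                        
 ┃98.39,Ivy Lee,completed,9░┃                        
 ┃89.00,Bob King,active,727░┃                        
 ┃92.86,Jack Jones,active,6█┃                        
 ┃69.25,Bob Brown,inactive,▼┃                        
 ┗━━━━━━━━━━━━━━━━━━━━━━━━━━┛                        
                                                     


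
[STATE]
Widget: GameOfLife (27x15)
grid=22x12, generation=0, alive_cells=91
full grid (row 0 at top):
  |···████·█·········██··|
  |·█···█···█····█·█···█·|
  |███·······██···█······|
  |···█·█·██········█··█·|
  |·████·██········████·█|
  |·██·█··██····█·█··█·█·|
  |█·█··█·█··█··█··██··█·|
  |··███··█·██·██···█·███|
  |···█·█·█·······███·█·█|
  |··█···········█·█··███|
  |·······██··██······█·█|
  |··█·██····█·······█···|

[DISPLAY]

Gen: 0                     
···████·█·········██··     
·█···█···█····█·█···█·     
███·······██···█······     
···█·█·██········█··█·     
·████·██········████·█     
·██·█··██····█·█··█·█·     
█·█··█·█··█··█··██··█·     
··███··█·██·██···█·███     
···█·█·█·······███·█·█     
··█···········█·█··███     
·······██··██······█·█     
··█·██····█·······█···     
                           
                           


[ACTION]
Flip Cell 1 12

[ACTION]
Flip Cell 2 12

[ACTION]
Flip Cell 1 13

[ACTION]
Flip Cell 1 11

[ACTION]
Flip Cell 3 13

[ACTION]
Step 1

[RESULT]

Gen: 1                     
····███·····██·····█··     
██·█·██··█···███···█··     
███·█·█·███····██·····     
█····█·██··██····█·██·     
·█············█·█····█     
█···█···█·····██····██     
·····█·█··██·█··██····     
·██··█·█·███████···█·█     
······█·█····███·█····     
······███·······██·█·█     
···█·······█······██·█     
···········█··········     
                           
                           


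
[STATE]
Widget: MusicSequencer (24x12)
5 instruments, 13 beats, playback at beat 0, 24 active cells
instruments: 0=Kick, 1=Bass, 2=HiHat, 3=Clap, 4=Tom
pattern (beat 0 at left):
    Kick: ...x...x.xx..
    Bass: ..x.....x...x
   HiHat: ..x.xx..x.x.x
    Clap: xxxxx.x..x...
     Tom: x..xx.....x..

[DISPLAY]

      ▼123456789012     
  Kick···█···█·██··     
  Bass··█·····█···█     
 HiHat··█·██··█·█·█     
  Clap█████·█··█···     
   Tom█··██·····█··     
                        
                        
                        
                        
                        
                        


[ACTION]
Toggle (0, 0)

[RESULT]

      ▼123456789012     
  Kick█··█···█·██··     
  Bass··█·····█···█     
 HiHat··█·██··█·█·█     
  Clap█████·█··█···     
   Tom█··██·····█··     
                        
                        
                        
                        
                        
                        


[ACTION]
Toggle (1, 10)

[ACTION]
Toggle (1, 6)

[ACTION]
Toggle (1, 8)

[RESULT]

      ▼123456789012     
  Kick█··█···█·██··     
  Bass··█···█···█·█     
 HiHat··█·██··█·█·█     
  Clap█████·█··█···     
   Tom█··██·····█··     
                        
                        
                        
                        
                        
                        


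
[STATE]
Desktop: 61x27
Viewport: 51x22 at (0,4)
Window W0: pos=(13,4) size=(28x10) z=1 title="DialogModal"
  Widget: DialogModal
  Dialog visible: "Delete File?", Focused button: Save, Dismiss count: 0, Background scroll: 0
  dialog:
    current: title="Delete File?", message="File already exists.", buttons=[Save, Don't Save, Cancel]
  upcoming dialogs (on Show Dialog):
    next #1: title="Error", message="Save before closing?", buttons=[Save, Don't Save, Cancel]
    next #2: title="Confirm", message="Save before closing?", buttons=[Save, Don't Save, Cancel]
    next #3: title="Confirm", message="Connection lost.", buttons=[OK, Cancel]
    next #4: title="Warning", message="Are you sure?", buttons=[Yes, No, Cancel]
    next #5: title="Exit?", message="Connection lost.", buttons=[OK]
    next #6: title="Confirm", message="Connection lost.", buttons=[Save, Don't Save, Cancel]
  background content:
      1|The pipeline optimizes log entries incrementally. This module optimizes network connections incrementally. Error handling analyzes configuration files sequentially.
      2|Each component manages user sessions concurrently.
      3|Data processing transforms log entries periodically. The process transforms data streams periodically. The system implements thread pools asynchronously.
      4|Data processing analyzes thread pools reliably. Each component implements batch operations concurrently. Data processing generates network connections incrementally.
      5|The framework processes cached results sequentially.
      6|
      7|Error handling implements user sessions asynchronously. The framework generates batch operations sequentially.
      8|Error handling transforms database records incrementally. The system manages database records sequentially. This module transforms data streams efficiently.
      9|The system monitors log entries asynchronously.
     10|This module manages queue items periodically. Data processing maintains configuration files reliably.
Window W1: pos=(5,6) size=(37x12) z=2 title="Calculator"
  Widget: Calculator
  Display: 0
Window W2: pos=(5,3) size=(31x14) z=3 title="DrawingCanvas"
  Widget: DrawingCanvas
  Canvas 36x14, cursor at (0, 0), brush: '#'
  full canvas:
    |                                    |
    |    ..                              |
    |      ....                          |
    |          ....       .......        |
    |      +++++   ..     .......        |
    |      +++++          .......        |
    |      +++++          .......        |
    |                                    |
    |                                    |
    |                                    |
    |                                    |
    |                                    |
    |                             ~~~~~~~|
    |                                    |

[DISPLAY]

     ┃ DrawingCanvas               ┃━━━━┓          
     ┠─────────────────────────────┨    ┃          
     ┃+                            ┃━━━━━┓         
     ┃    ..                       ┃     ┃         
     ┃      ....                   ┃─────┨         
     ┃          ....       ....... ┃    0┃         
     ┃      +++++   ..     ....... ┃     ┃         
     ┃      +++++          ....... ┃     ┃         
     ┃      +++++          ....... ┃     ┃         
     ┃                             ┃     ┃         
     ┃                             ┃     ┃         
     ┃                             ┃     ┃         
     ┗━━━━━━━━━━━━━━━━━━━━━━━━━━━━━┛     ┃         
     ┗━━━━━━━━━━━━━━━━━━━━━━━━━━━━━━━━━━━┛         
                                                   
                                                   
                                                   
                                                   
                                                   
                                                   
                                                   
                                                   


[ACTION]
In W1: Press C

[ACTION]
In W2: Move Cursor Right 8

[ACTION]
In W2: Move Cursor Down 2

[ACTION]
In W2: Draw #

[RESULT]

     ┃ DrawingCanvas               ┃━━━━┓          
     ┠─────────────────────────────┨    ┃          
     ┃                             ┃━━━━━┓         
     ┃    ..                       ┃     ┃         
     ┃      ..#.                   ┃─────┨         
     ┃          ....       ....... ┃    0┃         
     ┃      +++++   ..     ....... ┃     ┃         
     ┃      +++++          ....... ┃     ┃         
     ┃      +++++          ....... ┃     ┃         
     ┃                             ┃     ┃         
     ┃                             ┃     ┃         
     ┃                             ┃     ┃         
     ┗━━━━━━━━━━━━━━━━━━━━━━━━━━━━━┛     ┃         
     ┗━━━━━━━━━━━━━━━━━━━━━━━━━━━━━━━━━━━┛         
                                                   
                                                   
                                                   
                                                   
                                                   
                                                   
                                                   
                                                   


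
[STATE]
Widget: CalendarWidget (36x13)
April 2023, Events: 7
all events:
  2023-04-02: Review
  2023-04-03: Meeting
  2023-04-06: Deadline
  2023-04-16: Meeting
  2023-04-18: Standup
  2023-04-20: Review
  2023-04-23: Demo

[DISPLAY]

             April 2023             
Mo Tu We Th Fr Sa Su                
                1  2*               
 3*  4  5  6*  7  8  9              
10 11 12 13 14 15 16*               
17 18* 19 20* 21 22 23*             
24 25 26 27 28 29 30                
                                    
                                    
                                    
                                    
                                    
                                    


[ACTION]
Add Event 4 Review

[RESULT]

             April 2023             
Mo Tu We Th Fr Sa Su                
                1  2*               
 3*  4*  5  6*  7  8  9             
10 11 12 13 14 15 16*               
17 18* 19 20* 21 22 23*             
24 25 26 27 28 29 30                
                                    
                                    
                                    
                                    
                                    
                                    


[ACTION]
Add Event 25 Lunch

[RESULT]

             April 2023             
Mo Tu We Th Fr Sa Su                
                1  2*               
 3*  4*  5  6*  7  8  9             
10 11 12 13 14 15 16*               
17 18* 19 20* 21 22 23*             
24 25* 26 27 28 29 30               
                                    
                                    
                                    
                                    
                                    
                                    


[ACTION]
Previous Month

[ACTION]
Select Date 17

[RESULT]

             March 2023             
Mo Tu We Th Fr Sa Su                
       1  2  3  4  5                
 6  7  8  9 10 11 12                
13 14 15 16 [17] 18 19              
20 21 22 23 24 25 26                
27 28 29 30 31                      
                                    
                                    
                                    
                                    
                                    
                                    


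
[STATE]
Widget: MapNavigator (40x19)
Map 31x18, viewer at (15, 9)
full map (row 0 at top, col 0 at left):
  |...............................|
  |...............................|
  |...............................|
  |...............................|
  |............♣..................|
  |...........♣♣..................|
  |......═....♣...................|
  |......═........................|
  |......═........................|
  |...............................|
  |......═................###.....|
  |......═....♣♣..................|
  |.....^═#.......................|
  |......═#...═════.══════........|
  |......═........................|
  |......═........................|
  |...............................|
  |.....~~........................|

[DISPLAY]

     ...............................    
     ...............................    
     ...............................    
     ...............................    
     ............♣..................    
     ...........♣♣..................    
     ......═....♣...................    
     ......═........................    
     ......═........................    
     ...............@...............    
     ......═................###.....    
     ......═....♣♣..................    
     .....^═#.......................    
     ......═#...═════.══════........    
     ......═........................    
     ......═........................    
     ...............................    
     .....~~........................    
                                        


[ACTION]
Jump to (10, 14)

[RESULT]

          ...........♣♣.................
          ......═....♣..................
          ......═.......................
          ......═.......................
          ..............................
          ......═................###....
          ......═....♣♣.................
          .....^═#......................
          ......═#...═════.══════.......
          ......═...@...................
          ......═.......................
          ..............................
          .....~~.......................
                                        
                                        
                                        
                                        
                                        
                                        


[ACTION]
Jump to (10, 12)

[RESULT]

          ..............................
          ............♣.................
          ...........♣♣.................
          ......═....♣..................
          ......═.......................
          ......═.......................
          ..............................
          ......═................###....
          ......═....♣♣.................
          .....^═#..@...................
          ......═#...═════.══════.......
          ......═.......................
          ......═.......................
          ..............................
          .....~~.......................
                                        
                                        
                                        
                                        


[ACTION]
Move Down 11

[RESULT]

          ......═.......................
          ..............................
          ......═................###....
          ......═....♣♣.................
          .....^═#......................
          ......═#...═════.══════.......
          ......═.......................
          ......═.......................
          ..............................
          .....~~...@...................
                                        
                                        
                                        
                                        
                                        
                                        
                                        
                                        
                                        


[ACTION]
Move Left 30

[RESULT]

                    ......═.............
                    ....................
                    ......═.............
                    ......═....♣♣.......
                    .....^═#............
                    ......═#...═════.═══
                    ......═.............
                    ......═.............
                    ....................
                    @....~~.............
                                        
                                        
                                        
                                        
                                        
                                        
                                        
                                        
                                        


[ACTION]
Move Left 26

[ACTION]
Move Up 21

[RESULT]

                                        
                                        
                                        
                                        
                                        
                                        
                                        
                                        
                                        
                    @...................
                    ....................
                    ....................
                    ....................
                    ............♣.......
                    ...........♣♣.......
                    ......═....♣........
                    ......═.............
                    ......═.............
                    ....................


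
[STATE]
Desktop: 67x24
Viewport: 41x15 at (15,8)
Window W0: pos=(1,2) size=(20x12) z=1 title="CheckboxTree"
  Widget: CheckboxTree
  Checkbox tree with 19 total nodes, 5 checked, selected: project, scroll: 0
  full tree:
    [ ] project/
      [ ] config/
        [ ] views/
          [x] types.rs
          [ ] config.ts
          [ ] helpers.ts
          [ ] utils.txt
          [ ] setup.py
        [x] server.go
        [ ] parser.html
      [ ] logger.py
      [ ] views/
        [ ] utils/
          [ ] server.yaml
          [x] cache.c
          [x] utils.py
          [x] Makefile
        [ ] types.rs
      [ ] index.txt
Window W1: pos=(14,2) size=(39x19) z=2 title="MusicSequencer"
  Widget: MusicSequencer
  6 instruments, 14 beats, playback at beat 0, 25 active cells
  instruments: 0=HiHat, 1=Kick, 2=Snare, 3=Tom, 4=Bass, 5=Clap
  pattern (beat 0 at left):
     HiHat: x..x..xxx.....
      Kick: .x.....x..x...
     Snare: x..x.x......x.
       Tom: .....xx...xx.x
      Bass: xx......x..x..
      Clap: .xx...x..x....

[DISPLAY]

 Snare█··█·█······█·                 ┃   
   Tom·····██···██·█                 ┃   
  Bass██······█··█··                 ┃   
  Clap·██···█··█····                 ┃   
                                     ┃   
                                     ┃   
                                     ┃   
                                     ┃   
                                     ┃   
                                     ┃   
                                     ┃   
                                     ┃   
━━━━━━━━━━━━━━━━━━━━━━━━━━━━━━━━━━━━━┛   
                                         
                                         


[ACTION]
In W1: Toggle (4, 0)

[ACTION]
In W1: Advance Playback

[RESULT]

 Snare█··█·█······█·                 ┃   
   Tom·····██···██·█                 ┃   
  Bass·█······█··█··                 ┃   
  Clap·██···█··█····                 ┃   
                                     ┃   
                                     ┃   
                                     ┃   
                                     ┃   
                                     ┃   
                                     ┃   
                                     ┃   
                                     ┃   
━━━━━━━━━━━━━━━━━━━━━━━━━━━━━━━━━━━━━┛   
                                         
                                         


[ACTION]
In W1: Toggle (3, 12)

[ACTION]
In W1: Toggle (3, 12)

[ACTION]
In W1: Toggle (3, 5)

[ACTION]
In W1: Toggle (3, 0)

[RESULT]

 Snare█··█·█······█·                 ┃   
   Tom█·····█···██·█                 ┃   
  Bass·█······█··█··                 ┃   
  Clap·██···█··█····                 ┃   
                                     ┃   
                                     ┃   
                                     ┃   
                                     ┃   
                                     ┃   
                                     ┃   
                                     ┃   
                                     ┃   
━━━━━━━━━━━━━━━━━━━━━━━━━━━━━━━━━━━━━┛   
                                         
                                         


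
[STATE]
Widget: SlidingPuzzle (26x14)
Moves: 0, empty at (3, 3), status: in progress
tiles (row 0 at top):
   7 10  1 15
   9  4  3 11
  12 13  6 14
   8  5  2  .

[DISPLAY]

┌────┬────┬────┬────┐     
│  7 │ 10 │  1 │ 15 │     
├────┼────┼────┼────┤     
│  9 │  4 │  3 │ 11 │     
├────┼────┼────┼────┤     
│ 12 │ 13 │  6 │ 14 │     
├────┼────┼────┼────┤     
│  8 │  5 │  2 │    │     
└────┴────┴────┴────┘     
Moves: 0                  
                          
                          
                          
                          


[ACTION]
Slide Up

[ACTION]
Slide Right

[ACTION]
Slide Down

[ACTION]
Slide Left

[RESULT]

┌────┬────┬────┬────┐     
│  7 │ 10 │  1 │ 15 │     
├────┼────┼────┼────┤     
│  9 │  4 │  3 │ 11 │     
├────┼────┼────┼────┤     
│ 12 │ 13 │ 14 │    │     
├────┼────┼────┼────┤     
│  8 │  5 │  6 │  2 │     
└────┴────┴────┴────┘     
Moves: 3                  
                          
                          
                          
                          


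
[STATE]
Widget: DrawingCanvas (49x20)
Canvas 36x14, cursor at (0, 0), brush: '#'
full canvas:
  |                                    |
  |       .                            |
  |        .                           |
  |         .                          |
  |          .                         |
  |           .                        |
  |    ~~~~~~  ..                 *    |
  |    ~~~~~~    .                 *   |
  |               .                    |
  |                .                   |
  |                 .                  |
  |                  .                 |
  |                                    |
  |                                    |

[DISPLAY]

+                                                
       .                                         
        .                                        
         .                                       
          .                                      
           .                                     
    ~~~~~~  ..                 *                 
    ~~~~~~    .                 *                
               .                                 
                .                                
                 .                               
                  .                              
                                                 
                                                 
                                                 
                                                 
                                                 
                                                 
                                                 
                                                 


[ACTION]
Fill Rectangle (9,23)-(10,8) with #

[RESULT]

+                                                
       .                                         
        .                                        
         .                                       
          .                                      
           .                                     
    ~~~~~~  ..                 *                 
    ~~~~~~    .                 *                
               .                                 
        ################                         
        ################                         
                  .                              
                                                 
                                                 
                                                 
                                                 
                                                 
                                                 
                                                 
                                                 


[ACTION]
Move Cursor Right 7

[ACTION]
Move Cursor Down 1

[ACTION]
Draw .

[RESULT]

                                                 
       .                                         
        .                                        
         .                                       
          .                                      
           .                                     
    ~~~~~~  ..                 *                 
    ~~~~~~    .                 *                
               .                                 
        ################                         
        ################                         
                  .                              
                                                 
                                                 
                                                 
                                                 
                                                 
                                                 
                                                 
                                                 
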